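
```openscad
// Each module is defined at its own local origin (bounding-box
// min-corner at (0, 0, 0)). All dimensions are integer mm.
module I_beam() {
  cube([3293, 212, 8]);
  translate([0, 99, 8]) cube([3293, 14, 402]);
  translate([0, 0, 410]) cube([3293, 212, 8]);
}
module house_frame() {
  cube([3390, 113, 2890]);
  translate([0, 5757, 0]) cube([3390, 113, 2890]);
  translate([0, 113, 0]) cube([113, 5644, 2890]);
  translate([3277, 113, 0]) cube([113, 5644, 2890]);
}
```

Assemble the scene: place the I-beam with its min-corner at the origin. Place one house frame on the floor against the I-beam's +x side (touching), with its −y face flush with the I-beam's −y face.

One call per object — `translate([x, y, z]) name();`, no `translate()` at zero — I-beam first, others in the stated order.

I_beam();
translate([3293, 0, 0]) house_frame();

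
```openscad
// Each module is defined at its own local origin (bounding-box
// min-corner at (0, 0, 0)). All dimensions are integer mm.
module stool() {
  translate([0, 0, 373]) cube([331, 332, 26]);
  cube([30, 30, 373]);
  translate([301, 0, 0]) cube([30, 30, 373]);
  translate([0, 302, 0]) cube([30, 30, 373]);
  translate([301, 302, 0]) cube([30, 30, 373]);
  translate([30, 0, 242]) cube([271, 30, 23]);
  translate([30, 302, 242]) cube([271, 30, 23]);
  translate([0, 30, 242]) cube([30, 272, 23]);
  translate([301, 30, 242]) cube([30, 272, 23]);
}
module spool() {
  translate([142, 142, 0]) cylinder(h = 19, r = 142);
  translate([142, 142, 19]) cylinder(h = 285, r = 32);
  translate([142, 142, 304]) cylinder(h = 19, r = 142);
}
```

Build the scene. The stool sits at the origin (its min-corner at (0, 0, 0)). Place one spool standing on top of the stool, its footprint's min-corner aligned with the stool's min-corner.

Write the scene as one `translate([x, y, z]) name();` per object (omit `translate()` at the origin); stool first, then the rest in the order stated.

stool();
translate([0, 0, 399]) spool();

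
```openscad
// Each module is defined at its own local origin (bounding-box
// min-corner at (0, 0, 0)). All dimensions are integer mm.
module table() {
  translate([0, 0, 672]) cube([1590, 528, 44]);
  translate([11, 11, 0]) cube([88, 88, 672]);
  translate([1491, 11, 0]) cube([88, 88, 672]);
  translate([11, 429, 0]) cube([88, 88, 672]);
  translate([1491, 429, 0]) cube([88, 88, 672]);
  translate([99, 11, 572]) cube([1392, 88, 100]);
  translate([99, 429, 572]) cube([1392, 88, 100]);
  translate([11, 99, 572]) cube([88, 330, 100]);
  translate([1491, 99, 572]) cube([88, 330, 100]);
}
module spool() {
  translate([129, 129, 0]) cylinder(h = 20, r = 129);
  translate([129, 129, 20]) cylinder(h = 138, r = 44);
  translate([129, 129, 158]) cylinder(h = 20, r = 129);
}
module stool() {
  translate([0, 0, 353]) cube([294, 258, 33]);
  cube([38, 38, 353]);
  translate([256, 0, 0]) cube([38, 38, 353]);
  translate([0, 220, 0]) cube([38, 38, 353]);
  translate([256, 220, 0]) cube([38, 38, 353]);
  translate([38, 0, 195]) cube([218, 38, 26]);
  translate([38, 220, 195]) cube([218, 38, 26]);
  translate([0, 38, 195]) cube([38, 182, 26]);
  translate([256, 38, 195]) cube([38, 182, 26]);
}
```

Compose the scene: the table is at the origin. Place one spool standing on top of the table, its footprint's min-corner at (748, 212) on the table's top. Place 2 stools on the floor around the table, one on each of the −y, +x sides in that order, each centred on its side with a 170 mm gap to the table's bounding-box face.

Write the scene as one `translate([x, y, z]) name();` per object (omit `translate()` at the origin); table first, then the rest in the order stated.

table();
translate([748, 212, 716]) spool();
translate([648, -428, 0]) stool();
translate([1760, 135, 0]) stool();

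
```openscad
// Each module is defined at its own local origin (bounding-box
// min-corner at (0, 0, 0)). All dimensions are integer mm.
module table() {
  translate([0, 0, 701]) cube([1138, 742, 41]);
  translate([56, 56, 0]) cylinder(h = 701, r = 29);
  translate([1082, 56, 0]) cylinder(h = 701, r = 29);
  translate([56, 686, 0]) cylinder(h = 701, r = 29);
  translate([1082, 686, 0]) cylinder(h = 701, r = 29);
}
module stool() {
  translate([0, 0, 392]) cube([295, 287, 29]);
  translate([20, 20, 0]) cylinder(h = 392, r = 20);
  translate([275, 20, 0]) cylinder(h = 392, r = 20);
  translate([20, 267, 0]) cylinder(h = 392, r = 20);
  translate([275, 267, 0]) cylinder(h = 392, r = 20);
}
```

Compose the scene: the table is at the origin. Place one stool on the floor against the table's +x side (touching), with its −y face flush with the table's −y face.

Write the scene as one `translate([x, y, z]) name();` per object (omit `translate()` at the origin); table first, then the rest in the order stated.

table();
translate([1138, 0, 0]) stool();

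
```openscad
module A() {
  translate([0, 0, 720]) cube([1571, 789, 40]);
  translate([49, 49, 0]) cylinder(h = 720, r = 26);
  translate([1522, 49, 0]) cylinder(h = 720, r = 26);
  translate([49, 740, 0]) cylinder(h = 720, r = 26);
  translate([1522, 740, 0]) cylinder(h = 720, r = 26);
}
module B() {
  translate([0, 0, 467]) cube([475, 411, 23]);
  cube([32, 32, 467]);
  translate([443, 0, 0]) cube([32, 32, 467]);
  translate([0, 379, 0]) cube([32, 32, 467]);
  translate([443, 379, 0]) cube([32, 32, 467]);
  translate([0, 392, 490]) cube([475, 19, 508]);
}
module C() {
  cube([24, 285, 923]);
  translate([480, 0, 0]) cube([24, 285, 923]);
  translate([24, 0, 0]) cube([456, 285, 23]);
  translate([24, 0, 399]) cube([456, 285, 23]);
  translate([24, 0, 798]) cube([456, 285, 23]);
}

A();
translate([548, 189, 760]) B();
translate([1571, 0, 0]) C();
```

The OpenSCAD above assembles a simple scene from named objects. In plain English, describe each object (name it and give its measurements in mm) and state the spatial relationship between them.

A is a table with a 1571×789 mm rectangular top, 40 mm thick, top surface at z = 760 mm, supported by four round legs of 52 mm diameter, each leg's bounding box inset 23 mm from the nearest pair of top edges, running from the floor.

B is a chair: 475×411 mm seat, 23 mm thick, top at z = 490 mm, on four 32 mm square corner legs flush with the seat edges. A 19 mm thick backrest slab spans the full seat width, extending 508 mm above the seat top, its back face flush with the seat's +y edge.

C is a bookshelf 504 mm wide overall, 285 mm deep and 923 mm tall. The two sides are 24 mm thick vertical panels. 3 horizontal shelves of 23 mm thickness span between the inner faces of the sides; the lowest shelf sits on the floor and shelves are stacked with a clear vertical gap of 376 mm between each pair.

The chair is on top of the table, centred. The bookshelf is against the table's +x side, with their −y faces flush.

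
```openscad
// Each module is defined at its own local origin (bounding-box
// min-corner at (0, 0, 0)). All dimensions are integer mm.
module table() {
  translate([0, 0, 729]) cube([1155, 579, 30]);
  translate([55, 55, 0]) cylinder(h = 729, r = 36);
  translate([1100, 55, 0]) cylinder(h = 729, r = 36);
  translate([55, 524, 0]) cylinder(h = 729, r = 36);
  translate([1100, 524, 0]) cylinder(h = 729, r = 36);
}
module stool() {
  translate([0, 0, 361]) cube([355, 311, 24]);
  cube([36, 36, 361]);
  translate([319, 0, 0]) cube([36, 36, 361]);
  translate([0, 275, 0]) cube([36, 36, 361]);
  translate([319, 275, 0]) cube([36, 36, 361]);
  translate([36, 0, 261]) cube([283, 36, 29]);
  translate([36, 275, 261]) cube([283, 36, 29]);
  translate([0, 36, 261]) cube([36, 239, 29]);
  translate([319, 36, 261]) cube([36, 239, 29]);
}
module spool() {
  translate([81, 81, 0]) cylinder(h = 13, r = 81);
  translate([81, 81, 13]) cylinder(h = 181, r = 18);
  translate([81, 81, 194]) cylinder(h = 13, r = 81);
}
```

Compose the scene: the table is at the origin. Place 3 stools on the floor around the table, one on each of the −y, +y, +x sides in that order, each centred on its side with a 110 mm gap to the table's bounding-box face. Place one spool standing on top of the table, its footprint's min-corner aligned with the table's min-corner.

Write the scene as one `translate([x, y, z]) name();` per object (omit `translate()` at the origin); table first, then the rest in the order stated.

table();
translate([400, -421, 0]) stool();
translate([400, 689, 0]) stool();
translate([1265, 134, 0]) stool();
translate([0, 0, 759]) spool();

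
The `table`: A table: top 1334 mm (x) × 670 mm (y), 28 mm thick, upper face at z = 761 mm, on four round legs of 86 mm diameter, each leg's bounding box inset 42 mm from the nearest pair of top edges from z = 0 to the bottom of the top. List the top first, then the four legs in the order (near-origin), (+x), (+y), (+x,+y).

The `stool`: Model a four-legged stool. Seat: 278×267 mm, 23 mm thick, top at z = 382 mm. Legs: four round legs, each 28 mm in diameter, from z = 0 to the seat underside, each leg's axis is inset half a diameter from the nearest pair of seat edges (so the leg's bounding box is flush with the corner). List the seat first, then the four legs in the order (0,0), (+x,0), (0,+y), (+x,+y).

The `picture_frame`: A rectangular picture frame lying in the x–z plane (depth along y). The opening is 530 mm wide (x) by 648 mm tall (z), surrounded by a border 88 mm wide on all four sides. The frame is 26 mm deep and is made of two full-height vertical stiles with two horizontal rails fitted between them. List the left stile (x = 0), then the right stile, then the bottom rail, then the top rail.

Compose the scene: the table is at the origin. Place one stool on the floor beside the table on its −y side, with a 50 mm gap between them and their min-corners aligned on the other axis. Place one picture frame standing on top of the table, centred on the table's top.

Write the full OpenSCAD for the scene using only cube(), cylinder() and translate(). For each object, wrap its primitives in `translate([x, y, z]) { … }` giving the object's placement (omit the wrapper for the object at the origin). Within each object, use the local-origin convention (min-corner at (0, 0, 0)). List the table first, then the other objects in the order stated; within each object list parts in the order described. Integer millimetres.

translate([0, 0, 733]) cube([1334, 670, 28]);
translate([85, 85, 0]) cylinder(h = 733, r = 43);
translate([1249, 85, 0]) cylinder(h = 733, r = 43);
translate([85, 585, 0]) cylinder(h = 733, r = 43);
translate([1249, 585, 0]) cylinder(h = 733, r = 43);
translate([0, -317, 0]) {
  translate([0, 0, 359]) cube([278, 267, 23]);
  translate([14, 14, 0]) cylinder(h = 359, r = 14);
  translate([264, 14, 0]) cylinder(h = 359, r = 14);
  translate([14, 253, 0]) cylinder(h = 359, r = 14);
  translate([264, 253, 0]) cylinder(h = 359, r = 14);
}
translate([314, 322, 761]) {
  cube([88, 26, 824]);
  translate([618, 0, 0]) cube([88, 26, 824]);
  translate([88, 0, 0]) cube([530, 26, 88]);
  translate([88, 0, 736]) cube([530, 26, 88]);
}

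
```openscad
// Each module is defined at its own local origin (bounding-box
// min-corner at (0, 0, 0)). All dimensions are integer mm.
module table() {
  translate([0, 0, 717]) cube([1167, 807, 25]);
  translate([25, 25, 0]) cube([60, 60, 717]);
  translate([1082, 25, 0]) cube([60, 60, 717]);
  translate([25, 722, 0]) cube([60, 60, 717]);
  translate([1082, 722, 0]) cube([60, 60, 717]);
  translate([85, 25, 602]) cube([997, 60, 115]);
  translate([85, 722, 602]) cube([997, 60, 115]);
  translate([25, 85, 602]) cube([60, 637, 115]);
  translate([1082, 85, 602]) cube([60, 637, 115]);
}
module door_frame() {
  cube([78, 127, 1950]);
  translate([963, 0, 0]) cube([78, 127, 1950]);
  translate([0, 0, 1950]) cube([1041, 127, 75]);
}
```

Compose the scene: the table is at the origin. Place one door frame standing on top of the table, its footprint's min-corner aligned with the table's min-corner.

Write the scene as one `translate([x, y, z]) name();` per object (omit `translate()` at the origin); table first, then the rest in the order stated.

table();
translate([0, 0, 742]) door_frame();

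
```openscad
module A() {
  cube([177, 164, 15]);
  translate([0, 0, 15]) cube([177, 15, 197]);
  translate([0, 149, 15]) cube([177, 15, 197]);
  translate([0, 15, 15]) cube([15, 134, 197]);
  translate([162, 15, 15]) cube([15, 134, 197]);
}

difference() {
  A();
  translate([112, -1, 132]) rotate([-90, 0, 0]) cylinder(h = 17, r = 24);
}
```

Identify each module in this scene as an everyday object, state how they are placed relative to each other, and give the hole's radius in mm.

A is an open box. The open box has a circular hole through its front wall. The hole's radius is 24 mm.

The subtracted cylinder has r = 24 mm.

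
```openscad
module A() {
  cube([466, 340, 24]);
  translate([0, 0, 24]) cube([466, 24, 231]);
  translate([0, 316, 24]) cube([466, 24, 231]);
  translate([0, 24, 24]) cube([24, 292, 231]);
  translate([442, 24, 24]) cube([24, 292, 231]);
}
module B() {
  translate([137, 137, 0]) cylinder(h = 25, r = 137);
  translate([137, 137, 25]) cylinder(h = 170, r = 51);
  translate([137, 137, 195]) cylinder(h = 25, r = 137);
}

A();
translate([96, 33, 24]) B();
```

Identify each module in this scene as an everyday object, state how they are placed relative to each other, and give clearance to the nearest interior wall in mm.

A is an open box. B is a spool. The spool sits inside the open box, centred. The clearance to the nearest interior wall is 9 mm.

Clearances: x = 72, y = 9; minimum 9 mm.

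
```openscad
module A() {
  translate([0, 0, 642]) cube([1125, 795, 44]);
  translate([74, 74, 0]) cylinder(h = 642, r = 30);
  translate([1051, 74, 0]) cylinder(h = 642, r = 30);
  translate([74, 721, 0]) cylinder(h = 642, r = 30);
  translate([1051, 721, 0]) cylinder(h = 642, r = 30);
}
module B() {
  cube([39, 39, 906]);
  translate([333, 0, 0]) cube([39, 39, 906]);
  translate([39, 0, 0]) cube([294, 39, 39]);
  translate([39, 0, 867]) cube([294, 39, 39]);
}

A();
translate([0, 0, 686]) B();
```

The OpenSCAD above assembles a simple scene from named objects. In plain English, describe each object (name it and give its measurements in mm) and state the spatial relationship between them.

A is a table: top 1125 mm (x) × 795 mm (y), 44 mm thick, upper face at z = 686 mm, on four round legs of 60 mm diameter, each leg's bounding box inset 44 mm from the nearest pair of top edges, running from z = 0 to the bottom of the top.

B is a rectangular picture frame lying in the x–z plane (depth along y). The opening is 294 mm wide (x) by 828 mm tall (z), surrounded by a border 39 mm wide on all four sides. The frame is 39 mm deep and is made of two full-height vertical stiles with two horizontal rails fitted between them.

The picture frame is on top of the table.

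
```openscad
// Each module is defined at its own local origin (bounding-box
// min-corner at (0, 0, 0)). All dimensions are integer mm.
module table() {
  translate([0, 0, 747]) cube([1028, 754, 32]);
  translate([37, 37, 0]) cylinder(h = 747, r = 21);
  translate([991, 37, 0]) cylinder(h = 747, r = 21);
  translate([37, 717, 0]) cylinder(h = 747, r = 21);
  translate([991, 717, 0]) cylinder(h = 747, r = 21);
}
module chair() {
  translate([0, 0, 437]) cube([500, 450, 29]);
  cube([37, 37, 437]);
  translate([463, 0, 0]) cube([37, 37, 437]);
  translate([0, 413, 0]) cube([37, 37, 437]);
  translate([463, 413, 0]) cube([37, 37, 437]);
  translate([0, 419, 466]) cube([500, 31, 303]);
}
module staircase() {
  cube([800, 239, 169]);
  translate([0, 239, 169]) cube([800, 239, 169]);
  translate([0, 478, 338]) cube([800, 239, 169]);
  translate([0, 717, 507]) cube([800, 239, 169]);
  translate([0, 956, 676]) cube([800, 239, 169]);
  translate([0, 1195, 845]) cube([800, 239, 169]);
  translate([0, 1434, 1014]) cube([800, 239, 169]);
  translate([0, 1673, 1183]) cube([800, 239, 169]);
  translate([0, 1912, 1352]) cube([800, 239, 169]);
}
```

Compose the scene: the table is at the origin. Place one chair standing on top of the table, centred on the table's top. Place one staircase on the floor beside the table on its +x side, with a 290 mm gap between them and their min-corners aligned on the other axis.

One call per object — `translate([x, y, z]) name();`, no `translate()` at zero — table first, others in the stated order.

table();
translate([264, 152, 779]) chair();
translate([1318, 0, 0]) staircase();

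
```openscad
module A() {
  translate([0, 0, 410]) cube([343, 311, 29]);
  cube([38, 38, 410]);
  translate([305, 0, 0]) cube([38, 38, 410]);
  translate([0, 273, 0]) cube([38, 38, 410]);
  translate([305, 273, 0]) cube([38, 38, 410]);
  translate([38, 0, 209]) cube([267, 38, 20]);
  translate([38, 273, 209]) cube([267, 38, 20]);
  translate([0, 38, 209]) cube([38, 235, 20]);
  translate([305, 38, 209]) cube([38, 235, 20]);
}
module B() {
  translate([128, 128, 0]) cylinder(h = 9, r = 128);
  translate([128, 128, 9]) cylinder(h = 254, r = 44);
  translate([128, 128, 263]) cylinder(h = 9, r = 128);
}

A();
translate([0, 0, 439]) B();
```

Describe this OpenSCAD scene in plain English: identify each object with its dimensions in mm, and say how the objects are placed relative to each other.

A is a four-legged stool. The seat is 343×311 mm, 29 mm thick, top at z = 439 mm. It stands on four square legs, each 38×38 mm in cross-section, from z = 0 to the seat underside, each flush with a corner of the seat. Four stretchers, 38 mm wide and 20 mm tall, connect adjacent legs with their undersides at z = 209 mm, each running between the inner faces of the legs it joins and aligned with the legs' outer faces on the other axis.

B is a spool: two coaxial disc flanges of radius 128 mm and thickness 9 mm, joined by a core cylinder of radius 44 mm and height 254 mm. The lower flange rests on z = 0 and the three cylinders share a vertical axis.

The spool is on top of the stool.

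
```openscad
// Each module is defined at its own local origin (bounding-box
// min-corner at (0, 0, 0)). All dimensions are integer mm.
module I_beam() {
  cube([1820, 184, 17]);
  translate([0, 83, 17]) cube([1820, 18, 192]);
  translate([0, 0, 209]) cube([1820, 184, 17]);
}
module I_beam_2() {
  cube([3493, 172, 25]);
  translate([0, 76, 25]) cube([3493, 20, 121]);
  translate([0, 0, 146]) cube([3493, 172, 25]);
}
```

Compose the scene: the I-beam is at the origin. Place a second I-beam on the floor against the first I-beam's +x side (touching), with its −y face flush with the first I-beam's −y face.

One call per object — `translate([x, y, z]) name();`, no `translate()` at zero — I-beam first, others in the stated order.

I_beam();
translate([1820, 0, 0]) I_beam_2();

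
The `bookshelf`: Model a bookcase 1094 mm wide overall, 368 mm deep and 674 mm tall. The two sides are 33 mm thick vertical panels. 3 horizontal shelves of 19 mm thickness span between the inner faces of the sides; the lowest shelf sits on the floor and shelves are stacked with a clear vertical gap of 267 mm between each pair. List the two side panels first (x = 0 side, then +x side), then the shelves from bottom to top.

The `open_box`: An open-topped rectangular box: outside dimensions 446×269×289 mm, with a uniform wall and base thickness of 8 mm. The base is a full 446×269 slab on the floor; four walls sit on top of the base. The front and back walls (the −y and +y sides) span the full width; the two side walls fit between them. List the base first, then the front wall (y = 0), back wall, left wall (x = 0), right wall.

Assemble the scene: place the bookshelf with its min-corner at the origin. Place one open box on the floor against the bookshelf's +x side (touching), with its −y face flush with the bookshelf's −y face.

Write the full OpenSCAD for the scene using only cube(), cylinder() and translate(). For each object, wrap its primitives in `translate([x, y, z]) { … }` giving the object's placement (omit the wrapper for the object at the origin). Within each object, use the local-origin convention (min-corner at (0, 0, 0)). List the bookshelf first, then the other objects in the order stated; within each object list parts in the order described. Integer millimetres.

cube([33, 368, 674]);
translate([1061, 0, 0]) cube([33, 368, 674]);
translate([33, 0, 0]) cube([1028, 368, 19]);
translate([33, 0, 286]) cube([1028, 368, 19]);
translate([33, 0, 572]) cube([1028, 368, 19]);
translate([1094, 0, 0]) {
  cube([446, 269, 8]);
  translate([0, 0, 8]) cube([446, 8, 281]);
  translate([0, 261, 8]) cube([446, 8, 281]);
  translate([0, 8, 8]) cube([8, 253, 281]);
  translate([438, 8, 8]) cube([8, 253, 281]);
}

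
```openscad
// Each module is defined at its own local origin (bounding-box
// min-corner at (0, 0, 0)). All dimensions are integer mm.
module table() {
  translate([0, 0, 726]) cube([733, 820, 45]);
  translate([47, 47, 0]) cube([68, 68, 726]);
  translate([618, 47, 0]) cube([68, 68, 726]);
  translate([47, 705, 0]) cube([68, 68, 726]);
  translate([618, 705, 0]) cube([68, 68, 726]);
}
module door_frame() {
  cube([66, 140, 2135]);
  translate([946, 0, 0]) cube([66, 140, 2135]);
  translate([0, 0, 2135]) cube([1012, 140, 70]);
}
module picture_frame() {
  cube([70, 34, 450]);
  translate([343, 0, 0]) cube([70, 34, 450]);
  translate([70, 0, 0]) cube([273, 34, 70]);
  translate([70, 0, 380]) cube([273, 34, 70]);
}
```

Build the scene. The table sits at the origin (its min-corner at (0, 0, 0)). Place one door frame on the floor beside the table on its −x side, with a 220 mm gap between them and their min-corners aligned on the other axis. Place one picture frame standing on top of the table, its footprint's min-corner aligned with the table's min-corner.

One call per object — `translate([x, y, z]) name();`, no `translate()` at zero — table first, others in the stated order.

table();
translate([-1232, 0, 0]) door_frame();
translate([0, 0, 771]) picture_frame();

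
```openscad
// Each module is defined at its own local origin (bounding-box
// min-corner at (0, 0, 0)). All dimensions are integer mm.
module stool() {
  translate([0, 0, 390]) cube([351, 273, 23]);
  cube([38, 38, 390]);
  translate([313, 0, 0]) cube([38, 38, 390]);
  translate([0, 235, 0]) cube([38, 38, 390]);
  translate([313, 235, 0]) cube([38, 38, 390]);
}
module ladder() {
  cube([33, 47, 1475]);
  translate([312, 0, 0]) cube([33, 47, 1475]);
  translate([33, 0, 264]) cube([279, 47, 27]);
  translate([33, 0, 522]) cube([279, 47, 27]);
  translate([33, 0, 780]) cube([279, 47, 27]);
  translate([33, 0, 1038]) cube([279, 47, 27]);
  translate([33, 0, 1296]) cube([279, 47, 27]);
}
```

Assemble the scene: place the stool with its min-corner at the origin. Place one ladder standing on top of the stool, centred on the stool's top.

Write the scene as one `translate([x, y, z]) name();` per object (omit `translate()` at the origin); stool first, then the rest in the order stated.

stool();
translate([3, 113, 413]) ladder();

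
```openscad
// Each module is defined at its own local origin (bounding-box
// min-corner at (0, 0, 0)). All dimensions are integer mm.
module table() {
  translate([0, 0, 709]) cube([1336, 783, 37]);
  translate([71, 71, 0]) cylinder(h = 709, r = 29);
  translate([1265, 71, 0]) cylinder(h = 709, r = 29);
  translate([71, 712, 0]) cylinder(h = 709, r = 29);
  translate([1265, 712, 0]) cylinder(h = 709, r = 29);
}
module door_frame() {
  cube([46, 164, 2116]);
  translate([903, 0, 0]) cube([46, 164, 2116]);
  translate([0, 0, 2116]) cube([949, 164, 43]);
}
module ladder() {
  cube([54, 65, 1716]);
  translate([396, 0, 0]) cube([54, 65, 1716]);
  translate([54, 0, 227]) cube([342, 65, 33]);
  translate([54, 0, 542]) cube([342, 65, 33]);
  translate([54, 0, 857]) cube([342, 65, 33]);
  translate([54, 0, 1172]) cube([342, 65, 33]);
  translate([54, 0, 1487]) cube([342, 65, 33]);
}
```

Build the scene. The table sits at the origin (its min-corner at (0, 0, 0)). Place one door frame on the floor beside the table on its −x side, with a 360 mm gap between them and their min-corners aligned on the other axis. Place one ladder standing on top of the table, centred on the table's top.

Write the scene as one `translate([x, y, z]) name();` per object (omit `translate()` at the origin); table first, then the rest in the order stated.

table();
translate([-1309, 0, 0]) door_frame();
translate([443, 359, 746]) ladder();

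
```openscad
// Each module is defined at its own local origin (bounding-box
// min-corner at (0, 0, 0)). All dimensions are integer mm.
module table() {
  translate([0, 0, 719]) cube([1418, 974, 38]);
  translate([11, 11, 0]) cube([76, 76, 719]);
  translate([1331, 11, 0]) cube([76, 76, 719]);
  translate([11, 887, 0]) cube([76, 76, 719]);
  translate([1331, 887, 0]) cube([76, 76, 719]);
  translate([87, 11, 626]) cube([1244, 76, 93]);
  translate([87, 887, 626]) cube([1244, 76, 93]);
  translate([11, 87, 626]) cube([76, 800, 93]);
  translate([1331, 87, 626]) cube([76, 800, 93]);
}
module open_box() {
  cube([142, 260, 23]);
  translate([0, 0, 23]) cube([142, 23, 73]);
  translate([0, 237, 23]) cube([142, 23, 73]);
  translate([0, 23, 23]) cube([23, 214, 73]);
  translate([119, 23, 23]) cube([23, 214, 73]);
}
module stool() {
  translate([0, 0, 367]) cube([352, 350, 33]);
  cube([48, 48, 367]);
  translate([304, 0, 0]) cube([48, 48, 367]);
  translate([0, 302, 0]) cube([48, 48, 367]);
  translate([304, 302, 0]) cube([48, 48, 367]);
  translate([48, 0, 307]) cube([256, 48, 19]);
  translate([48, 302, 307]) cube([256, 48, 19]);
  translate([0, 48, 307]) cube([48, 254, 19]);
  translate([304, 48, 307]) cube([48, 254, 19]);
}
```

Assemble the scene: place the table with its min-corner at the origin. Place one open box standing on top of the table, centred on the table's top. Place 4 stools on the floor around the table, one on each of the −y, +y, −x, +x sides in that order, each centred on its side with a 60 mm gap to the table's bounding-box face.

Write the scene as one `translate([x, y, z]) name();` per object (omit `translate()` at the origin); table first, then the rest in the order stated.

table();
translate([638, 357, 757]) open_box();
translate([533, -410, 0]) stool();
translate([533, 1034, 0]) stool();
translate([-412, 312, 0]) stool();
translate([1478, 312, 0]) stool();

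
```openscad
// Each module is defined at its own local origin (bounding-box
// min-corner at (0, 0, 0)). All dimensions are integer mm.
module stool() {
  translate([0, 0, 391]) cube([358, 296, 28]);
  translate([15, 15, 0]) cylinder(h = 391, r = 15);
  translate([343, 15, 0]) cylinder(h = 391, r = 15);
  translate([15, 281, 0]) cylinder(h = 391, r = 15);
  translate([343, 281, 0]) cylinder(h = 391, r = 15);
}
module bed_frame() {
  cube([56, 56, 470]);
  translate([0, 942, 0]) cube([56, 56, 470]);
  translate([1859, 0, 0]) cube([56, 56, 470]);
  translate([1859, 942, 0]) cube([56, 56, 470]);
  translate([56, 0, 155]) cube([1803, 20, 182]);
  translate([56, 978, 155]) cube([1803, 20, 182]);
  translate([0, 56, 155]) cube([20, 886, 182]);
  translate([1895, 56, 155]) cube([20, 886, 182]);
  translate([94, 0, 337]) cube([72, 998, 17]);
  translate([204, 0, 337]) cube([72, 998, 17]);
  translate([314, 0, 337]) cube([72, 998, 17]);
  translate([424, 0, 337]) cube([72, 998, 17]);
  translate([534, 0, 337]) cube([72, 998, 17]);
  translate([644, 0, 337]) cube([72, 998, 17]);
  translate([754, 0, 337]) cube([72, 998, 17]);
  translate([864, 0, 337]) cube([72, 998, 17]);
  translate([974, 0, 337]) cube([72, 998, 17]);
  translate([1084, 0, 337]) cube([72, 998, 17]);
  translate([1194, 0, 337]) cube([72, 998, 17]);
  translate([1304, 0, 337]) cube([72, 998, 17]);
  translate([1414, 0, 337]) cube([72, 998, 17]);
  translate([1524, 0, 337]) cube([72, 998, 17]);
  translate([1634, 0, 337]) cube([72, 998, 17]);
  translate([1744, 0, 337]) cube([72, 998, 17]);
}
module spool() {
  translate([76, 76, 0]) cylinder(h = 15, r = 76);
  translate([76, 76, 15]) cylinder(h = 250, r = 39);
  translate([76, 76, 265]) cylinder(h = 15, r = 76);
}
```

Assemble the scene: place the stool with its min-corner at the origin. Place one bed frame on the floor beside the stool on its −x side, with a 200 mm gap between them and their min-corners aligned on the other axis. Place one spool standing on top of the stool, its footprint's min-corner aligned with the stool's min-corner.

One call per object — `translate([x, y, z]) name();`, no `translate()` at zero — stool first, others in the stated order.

stool();
translate([-2115, 0, 0]) bed_frame();
translate([0, 0, 419]) spool();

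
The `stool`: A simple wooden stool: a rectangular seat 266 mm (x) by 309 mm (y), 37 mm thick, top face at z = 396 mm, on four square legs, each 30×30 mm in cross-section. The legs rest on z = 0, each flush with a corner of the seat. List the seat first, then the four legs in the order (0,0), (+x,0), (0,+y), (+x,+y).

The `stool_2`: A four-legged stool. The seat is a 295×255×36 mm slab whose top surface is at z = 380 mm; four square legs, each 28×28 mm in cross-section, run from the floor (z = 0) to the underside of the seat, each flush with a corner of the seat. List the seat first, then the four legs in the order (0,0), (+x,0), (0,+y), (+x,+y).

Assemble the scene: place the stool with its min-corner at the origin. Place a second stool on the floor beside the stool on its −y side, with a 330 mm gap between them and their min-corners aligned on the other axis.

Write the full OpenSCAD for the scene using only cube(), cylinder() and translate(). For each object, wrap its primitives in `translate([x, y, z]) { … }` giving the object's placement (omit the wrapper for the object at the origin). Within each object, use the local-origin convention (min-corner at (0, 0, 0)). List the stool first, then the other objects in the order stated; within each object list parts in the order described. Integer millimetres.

translate([0, 0, 359]) cube([266, 309, 37]);
cube([30, 30, 359]);
translate([236, 0, 0]) cube([30, 30, 359]);
translate([0, 279, 0]) cube([30, 30, 359]);
translate([236, 279, 0]) cube([30, 30, 359]);
translate([0, -585, 0]) {
  translate([0, 0, 344]) cube([295, 255, 36]);
  cube([28, 28, 344]);
  translate([267, 0, 0]) cube([28, 28, 344]);
  translate([0, 227, 0]) cube([28, 28, 344]);
  translate([267, 227, 0]) cube([28, 28, 344]);
}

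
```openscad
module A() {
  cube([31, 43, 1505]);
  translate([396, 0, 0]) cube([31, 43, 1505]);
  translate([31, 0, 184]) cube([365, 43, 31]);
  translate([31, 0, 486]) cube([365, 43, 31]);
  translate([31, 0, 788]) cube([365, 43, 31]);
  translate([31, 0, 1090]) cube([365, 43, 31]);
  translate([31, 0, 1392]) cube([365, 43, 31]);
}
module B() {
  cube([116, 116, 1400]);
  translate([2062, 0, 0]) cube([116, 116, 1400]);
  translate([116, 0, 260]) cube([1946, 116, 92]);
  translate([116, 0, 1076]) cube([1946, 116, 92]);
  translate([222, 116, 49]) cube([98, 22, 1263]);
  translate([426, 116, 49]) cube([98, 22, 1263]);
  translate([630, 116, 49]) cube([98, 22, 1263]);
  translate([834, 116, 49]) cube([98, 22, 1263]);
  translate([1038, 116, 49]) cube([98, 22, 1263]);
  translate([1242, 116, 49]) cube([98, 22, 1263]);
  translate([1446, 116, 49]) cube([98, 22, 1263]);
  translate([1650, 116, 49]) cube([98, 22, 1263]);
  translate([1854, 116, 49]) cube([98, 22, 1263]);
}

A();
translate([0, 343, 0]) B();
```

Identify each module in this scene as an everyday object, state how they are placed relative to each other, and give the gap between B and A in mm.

The fence section's nearest face is 300 mm from the ladder's +y face.

A is a ladder. B is a fence section. The fence section is on the floor beside the ladder on its +y side. The gap between the fence section and the ladder is 300 mm.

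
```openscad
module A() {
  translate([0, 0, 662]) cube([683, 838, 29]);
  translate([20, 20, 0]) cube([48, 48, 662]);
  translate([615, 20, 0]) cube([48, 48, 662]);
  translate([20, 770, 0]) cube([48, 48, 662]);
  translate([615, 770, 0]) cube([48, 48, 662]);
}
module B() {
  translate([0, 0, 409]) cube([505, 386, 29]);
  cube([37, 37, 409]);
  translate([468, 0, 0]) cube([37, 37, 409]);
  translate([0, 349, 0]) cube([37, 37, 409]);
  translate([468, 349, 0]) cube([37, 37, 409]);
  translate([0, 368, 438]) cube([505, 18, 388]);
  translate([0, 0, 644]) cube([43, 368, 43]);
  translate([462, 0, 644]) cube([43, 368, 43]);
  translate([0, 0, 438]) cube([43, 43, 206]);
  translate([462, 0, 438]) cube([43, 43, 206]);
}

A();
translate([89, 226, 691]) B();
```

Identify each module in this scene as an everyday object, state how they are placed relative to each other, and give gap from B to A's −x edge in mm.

The chair's min-x is at 89; the table's min-x is 0; gap = 89 mm.

A is a table. B is a chair. The chair is on top of the table, centred. The gap from the chair to the table's −x edge is 89 mm.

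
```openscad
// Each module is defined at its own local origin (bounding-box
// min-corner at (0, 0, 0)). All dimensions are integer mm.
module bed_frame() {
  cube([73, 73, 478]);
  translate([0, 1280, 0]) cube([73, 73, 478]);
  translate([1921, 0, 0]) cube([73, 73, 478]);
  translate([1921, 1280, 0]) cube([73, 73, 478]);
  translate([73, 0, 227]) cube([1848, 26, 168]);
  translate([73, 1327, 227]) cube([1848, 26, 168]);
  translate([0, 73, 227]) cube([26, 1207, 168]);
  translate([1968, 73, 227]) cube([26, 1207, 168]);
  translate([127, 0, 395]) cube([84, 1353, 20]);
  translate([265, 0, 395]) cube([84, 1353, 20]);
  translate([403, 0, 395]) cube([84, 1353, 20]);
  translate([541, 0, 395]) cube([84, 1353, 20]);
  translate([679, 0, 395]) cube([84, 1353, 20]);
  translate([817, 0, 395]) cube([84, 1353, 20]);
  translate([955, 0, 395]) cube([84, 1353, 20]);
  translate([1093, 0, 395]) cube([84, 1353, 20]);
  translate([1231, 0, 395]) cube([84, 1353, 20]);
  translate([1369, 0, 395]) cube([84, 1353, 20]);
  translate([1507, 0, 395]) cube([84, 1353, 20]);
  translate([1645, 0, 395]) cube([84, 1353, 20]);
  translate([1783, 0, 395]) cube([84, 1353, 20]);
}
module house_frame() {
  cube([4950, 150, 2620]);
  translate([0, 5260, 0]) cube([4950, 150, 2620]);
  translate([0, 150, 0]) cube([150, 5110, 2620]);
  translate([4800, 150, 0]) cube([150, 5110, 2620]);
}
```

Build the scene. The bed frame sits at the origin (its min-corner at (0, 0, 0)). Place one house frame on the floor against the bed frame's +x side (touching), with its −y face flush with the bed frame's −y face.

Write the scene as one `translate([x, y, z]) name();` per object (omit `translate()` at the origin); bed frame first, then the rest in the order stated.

bed_frame();
translate([1994, 0, 0]) house_frame();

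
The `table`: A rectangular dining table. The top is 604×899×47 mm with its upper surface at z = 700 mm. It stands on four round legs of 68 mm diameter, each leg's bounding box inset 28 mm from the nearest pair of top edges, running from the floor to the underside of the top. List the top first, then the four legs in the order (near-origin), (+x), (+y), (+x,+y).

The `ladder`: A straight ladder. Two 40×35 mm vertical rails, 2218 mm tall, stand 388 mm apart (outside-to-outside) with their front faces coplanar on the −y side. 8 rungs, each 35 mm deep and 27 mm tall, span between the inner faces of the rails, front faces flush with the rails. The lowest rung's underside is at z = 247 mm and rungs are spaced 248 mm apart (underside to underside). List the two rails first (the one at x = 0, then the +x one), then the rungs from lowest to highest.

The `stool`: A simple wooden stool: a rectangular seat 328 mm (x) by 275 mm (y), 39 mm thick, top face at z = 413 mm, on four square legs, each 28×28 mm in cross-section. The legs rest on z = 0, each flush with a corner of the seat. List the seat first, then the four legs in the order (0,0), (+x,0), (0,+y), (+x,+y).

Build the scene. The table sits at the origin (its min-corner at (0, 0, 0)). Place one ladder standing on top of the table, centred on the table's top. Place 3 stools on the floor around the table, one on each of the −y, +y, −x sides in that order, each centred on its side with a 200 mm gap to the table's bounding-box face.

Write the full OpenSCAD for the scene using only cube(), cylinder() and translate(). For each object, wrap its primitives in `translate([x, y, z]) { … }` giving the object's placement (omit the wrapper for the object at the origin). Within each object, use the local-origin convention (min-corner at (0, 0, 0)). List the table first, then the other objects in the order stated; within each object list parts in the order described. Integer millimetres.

translate([0, 0, 653]) cube([604, 899, 47]);
translate([62, 62, 0]) cylinder(h = 653, r = 34);
translate([542, 62, 0]) cylinder(h = 653, r = 34);
translate([62, 837, 0]) cylinder(h = 653, r = 34);
translate([542, 837, 0]) cylinder(h = 653, r = 34);
translate([108, 432, 700]) {
  cube([40, 35, 2218]);
  translate([348, 0, 0]) cube([40, 35, 2218]);
  translate([40, 0, 247]) cube([308, 35, 27]);
  translate([40, 0, 495]) cube([308, 35, 27]);
  translate([40, 0, 743]) cube([308, 35, 27]);
  translate([40, 0, 991]) cube([308, 35, 27]);
  translate([40, 0, 1239]) cube([308, 35, 27]);
  translate([40, 0, 1487]) cube([308, 35, 27]);
  translate([40, 0, 1735]) cube([308, 35, 27]);
  translate([40, 0, 1983]) cube([308, 35, 27]);
}
translate([138, -475, 0]) {
  translate([0, 0, 374]) cube([328, 275, 39]);
  cube([28, 28, 374]);
  translate([300, 0, 0]) cube([28, 28, 374]);
  translate([0, 247, 0]) cube([28, 28, 374]);
  translate([300, 247, 0]) cube([28, 28, 374]);
}
translate([138, 1099, 0]) {
  translate([0, 0, 374]) cube([328, 275, 39]);
  cube([28, 28, 374]);
  translate([300, 0, 0]) cube([28, 28, 374]);
  translate([0, 247, 0]) cube([28, 28, 374]);
  translate([300, 247, 0]) cube([28, 28, 374]);
}
translate([-528, 312, 0]) {
  translate([0, 0, 374]) cube([328, 275, 39]);
  cube([28, 28, 374]);
  translate([300, 0, 0]) cube([28, 28, 374]);
  translate([0, 247, 0]) cube([28, 28, 374]);
  translate([300, 247, 0]) cube([28, 28, 374]);
}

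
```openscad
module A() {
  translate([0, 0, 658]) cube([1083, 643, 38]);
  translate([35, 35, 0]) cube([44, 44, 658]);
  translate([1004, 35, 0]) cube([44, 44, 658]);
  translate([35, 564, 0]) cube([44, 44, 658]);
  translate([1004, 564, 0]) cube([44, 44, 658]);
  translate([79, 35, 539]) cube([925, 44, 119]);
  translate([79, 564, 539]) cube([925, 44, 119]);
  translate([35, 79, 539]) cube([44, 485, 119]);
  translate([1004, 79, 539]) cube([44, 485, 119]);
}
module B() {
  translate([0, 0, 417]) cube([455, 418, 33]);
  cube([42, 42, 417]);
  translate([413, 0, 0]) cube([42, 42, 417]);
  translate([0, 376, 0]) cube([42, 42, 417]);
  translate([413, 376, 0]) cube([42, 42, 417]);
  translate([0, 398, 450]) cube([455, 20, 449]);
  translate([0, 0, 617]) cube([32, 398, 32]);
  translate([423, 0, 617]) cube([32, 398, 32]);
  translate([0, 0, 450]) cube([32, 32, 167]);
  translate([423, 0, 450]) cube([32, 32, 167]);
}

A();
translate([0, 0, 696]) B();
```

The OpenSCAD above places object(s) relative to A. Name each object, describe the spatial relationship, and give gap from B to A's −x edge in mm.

A is a table. B is a chair. The chair is on top of the table. The gap from the chair to the table's −x edge is 0 mm.

The chair's min-x is at 0; the table's min-x is 0; gap = 0 mm.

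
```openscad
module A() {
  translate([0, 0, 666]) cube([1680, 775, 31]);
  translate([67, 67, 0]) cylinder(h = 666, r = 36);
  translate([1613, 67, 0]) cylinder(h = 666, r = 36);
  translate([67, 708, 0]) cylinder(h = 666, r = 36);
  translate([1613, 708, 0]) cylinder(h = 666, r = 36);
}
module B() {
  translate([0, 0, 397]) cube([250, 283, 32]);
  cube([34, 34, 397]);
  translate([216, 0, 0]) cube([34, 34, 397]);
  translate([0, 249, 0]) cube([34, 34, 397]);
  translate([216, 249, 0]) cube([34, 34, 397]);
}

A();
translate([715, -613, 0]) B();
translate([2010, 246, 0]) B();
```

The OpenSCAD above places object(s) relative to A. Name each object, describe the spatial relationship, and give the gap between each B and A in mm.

A is a table. B is a stool. Two stools sit around the table at the −y, +x sides. The gap between each stool and the table is 330 mm.

Each stool's nearest face is 330 mm from the table's bounding box.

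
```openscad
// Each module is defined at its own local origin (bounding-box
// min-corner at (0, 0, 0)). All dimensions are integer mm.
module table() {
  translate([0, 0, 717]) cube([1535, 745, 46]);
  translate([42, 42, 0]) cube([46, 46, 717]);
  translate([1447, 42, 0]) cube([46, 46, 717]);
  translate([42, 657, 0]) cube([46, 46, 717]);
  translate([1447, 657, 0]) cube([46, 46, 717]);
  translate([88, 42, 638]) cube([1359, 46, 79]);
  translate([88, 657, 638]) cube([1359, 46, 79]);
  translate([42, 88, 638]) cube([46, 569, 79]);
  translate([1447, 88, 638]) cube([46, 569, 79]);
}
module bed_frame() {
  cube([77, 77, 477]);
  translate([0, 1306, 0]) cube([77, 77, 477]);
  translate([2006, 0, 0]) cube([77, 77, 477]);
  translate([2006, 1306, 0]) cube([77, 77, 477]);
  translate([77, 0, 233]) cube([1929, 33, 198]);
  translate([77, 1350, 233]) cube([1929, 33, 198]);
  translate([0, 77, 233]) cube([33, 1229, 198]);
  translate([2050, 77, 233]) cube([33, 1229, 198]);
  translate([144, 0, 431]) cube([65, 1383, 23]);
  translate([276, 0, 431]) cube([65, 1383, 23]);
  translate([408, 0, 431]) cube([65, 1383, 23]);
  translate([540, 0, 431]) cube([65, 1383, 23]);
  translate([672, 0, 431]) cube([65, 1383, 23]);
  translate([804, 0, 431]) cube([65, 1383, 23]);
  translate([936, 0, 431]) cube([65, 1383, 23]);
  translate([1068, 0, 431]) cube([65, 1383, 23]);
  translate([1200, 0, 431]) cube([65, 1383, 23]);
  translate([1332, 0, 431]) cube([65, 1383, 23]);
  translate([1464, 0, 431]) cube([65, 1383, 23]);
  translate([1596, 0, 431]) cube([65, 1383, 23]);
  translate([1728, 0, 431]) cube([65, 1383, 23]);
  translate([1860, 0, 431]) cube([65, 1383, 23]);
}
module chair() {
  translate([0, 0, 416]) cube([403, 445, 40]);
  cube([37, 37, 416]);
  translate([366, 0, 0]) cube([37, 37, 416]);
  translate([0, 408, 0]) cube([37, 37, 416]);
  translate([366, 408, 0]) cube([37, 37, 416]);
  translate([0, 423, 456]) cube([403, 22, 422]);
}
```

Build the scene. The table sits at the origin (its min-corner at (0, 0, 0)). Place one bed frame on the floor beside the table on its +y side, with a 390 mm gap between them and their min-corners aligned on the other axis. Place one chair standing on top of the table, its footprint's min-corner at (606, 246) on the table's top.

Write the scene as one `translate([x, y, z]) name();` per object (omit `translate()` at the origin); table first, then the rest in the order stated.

table();
translate([0, 1135, 0]) bed_frame();
translate([606, 246, 763]) chair();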